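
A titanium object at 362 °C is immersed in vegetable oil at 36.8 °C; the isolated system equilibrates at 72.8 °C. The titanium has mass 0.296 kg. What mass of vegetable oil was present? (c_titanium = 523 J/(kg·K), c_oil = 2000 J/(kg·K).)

m ≈ 0.622 kg

Let T be the final temperature. ΣQ_i = 0:
0.296×523×(72.8 − 362) + m×2000×(72.8 − 36.8) = 0
72000 m = 44770
m = 44770/72000 ≈ 0.6218 kg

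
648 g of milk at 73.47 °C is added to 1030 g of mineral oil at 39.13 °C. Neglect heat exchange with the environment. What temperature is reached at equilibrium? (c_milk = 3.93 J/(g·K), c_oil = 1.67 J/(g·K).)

T_f ≈ 59.6 °C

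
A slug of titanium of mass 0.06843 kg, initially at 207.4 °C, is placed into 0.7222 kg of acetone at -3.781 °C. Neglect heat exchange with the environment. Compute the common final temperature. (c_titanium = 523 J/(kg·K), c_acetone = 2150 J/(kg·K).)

T_f ≈ 1.0 °C

Setting the total heat transfer to zero:
0.06843*523*(T − 207.4) + 0.7222*2150*(T − (-3.781)) = 0
35.79(T − 207.4) + 1552.7(T − (-3.781)) = 0
(35.79 + 1552.7) T = 35.79*207.4 + 1552.7*(-3.781)
T = 1551.7 / 1588.5 = 0.977 °C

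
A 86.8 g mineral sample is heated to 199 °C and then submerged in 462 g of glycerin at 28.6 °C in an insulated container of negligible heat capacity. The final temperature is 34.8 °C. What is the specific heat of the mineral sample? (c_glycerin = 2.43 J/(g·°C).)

c ≈ 0.488 J/(g·°C)

Heat gained plus heat lost sum to zero:
86.8×c×(34.8 − 199) + 462×2.43×(34.8 − 28.6) = 0
-14253 c = -6960.5
c = -6960.5/-14253 ≈ 0.4884 J/(g·°C)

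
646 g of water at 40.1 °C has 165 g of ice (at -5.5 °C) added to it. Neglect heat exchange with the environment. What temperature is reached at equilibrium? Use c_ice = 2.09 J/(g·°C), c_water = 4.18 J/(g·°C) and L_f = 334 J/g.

Taking heat into each body as positive, Σ m c ΔT = 0:
ice -5.5→0 °C: 165×2.09×5.5 = 1896.7
  melt ice: 165×334 = 55110
  meltwater 0→T: 165×4.18×T = 689.7 T
  water: 2700.3(T − 40.1)
3390 T = 108281 − 57007 = 51275
T ≈ 15.13 °C. Since T > 0 °C, the all-ice-melts assumption holds.

T_f ≈ 15.1 °C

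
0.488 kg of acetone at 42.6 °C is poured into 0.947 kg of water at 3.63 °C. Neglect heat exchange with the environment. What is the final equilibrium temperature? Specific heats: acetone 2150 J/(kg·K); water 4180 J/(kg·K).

T_f ≈ 11.8 °C

Heat lost by the acetone equals heat gained by the water:
0.488×2150×(42.6 − T) = 0.947×4180×(T − 3.63)
1049.2(42.6 − T) = 3958.5(T − 3.63)
5007.7 T = 59065  ⇒  T ≈ 11.79 °C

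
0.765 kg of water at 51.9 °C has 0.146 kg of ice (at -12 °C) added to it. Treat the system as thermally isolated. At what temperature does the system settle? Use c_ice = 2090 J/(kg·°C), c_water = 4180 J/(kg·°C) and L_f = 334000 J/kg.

T_f ≈ 29.8 °C

Conservation of energy gives ΣQ = 0:
ice -12→0 °C: 0.146·2090·12 = 3661.7; melt ice: 0.146·334000 = 48764; warm the meltwater: 610.28 T; water cools: 0.765·4180·(T − 51.9) = 3197.7(T − 51.9)
3808 T = 165961 − 52426 = 113535
T ≈ 29.82 °C (positive, so assuming full melt was valid).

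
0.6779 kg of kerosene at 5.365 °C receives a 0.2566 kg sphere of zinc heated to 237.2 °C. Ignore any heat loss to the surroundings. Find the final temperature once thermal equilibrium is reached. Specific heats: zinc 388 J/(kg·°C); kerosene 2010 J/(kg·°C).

Let T be the final temperature. ΣQ_i = 0:
0.2566*388*(T − 237.2) + 0.6779*2010*(T − 5.365) = 0
99.56(T − 237.2) + 1362.6(T − 5.365) = 0
(99.56 + 1362.6) T = 99.56*237.2 + 1362.6*5.365
T = 30926/1462.1 ≈ 21.15 °C

T_f ≈ 21.2 °C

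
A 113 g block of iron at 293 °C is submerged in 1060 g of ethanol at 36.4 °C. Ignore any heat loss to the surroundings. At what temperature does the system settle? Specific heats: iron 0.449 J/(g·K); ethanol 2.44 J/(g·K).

T_f ≈ 41.3 °C

Let T be the final temperature. ΣQ_i = 0:
113×0.449×(T − 293) + 1060×2.44×(T − 36.4) = 0
50.74(T − 293) + 2586.4(T − 36.4) = 0
(50.74 + 2586.4) T = 50.74×293 + 2586.4×36.4
T = 109011/2637.1 ≈ 41.34 °C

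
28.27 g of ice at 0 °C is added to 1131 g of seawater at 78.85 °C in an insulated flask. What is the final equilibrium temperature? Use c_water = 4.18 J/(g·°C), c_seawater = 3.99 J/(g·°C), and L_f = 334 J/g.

Taking heat into each body as positive, Σ m c ΔT = 0:
latent heat to melt: 28.27×334 = 9442.2; meltwater 0→T: 28.27×4.18×T = 118.17 T; seawater cools: 1131×3.99×(T − 78.85) = 4512.7(T − 78.85)
4630.9 T = 355826 − 9442.2 = 346383
T ≈ 74.80 °C. Since T > 0 °C, the all-ice-melts assumption holds.

T_f ≈ 74.8 °C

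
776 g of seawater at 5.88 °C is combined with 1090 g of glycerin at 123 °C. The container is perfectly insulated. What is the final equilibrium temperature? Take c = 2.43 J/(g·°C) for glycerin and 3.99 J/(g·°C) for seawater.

T_f ≈ 59.9 °C

T_f = Σ m_i c_i T_i / Σ m_i c_i:
T_f = (2648.7×123 + 3096.2×5.88) / (2648.7 + 3096.2)
    = 343996 / 5744.9 ≈ 59.88 °C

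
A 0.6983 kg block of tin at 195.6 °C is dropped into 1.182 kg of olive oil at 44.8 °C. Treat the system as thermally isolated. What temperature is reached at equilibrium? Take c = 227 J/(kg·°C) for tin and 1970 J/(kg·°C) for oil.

T_f ≈ 54.4 °C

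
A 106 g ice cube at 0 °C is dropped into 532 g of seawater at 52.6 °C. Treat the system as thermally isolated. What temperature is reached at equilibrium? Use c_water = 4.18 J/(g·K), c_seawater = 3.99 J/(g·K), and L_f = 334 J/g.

T_f ≈ 29.7 °C

Taking heat into each body as positive, Σ m c ΔT = 0:
fusion: m_ice L_f = 106·334 = 35404
  meltwater 0→T: 106·4.18·T = 443.08 T
  seawater: 2122.7(T − 52.6)
2565.8 T = 111653 − 35404 = 76249
T ≈ 29.72 °C. Since T > 0 °C, the all-ice-melts assumption holds.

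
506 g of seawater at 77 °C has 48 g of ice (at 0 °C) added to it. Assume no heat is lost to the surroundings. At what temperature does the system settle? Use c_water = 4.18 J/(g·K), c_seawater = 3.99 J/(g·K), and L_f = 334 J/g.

Conservation of energy gives ΣQ = 0:
fusion: m_ice L_f = 48·334 = 16032; warm the meltwater: 200.64 T; seawater cools: 506·3.99·(T − 77) = 2018.9(T − 77)
2219.6 T = 155458 − 16032 = 139426
T ≈ 62.82 °C (positive, so assuming full melt was valid).

T_f ≈ 62.8 °C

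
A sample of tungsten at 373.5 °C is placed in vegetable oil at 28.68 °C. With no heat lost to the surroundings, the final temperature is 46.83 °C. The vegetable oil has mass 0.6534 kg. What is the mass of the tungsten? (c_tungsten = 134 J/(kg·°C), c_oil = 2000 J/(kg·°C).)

m ≈ 0.542 kg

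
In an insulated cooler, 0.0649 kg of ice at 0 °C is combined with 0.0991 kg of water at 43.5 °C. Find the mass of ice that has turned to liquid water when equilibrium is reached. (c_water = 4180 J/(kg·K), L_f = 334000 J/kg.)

m_melted ≈ 0.054 kg

Cooling the water to 0 °C releases 0.0991×4180×43.5 = 18019 J.
To melt every bit of ice: 0.0649×334000 = 21677 J.
That's not enough to melt it all — equilibrium is at 0 °C with ice remaining.
m_melted×334000 = 18019  ⇒  m_melted ≈ 0.05395 kg.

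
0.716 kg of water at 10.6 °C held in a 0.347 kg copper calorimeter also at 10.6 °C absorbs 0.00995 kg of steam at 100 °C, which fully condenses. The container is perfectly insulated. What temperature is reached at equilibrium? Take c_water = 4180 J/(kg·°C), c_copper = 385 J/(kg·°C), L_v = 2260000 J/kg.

T_f ≈ 18.9 °C

Taking heat into each body as positive, Σ m c ΔT = 0:
latent heat released on condensation: 0.00995×2260000 = 22487; condensed water 100 °C→T: 41.59(T − 100); original water: 2992.9(T − 10.6); copper cup: 0.347×385×(T − 10.6) = 133.59(T − 10.6)
3168.1 T = 22487 + 4159.1 + 33141 = 59787
T ≈ 18.87 °C — below 100 °C, confirming all the steam condensed.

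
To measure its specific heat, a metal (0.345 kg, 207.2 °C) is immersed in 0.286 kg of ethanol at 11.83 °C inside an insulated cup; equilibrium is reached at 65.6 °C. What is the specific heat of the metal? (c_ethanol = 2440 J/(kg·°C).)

c ≈ 768 J/(kg·°C)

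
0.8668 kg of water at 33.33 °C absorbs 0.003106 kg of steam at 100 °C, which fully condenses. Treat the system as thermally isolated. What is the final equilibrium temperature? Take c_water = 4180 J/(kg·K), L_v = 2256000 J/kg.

T_f ≈ 35.5 °C

Sum of m c ΔT and latent-heat terms is zero:
condense steam: −0.003106×2256000 = −7007.1; condensed water 100 °C→T: 12.98(T − 100); water warms: 0.8668×4180×(T − 33.33) = 3623.2(T − 33.33)
3636.2 T = 7007.1 + 1298.3 + 120762 = 129067
T ≈ 35.50 °C (< 100 °C, so full condensation is consistent).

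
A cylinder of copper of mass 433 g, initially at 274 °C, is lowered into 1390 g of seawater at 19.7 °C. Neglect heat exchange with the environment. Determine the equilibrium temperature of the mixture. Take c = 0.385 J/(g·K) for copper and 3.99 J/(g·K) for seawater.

T_f ≈ 27.1 °C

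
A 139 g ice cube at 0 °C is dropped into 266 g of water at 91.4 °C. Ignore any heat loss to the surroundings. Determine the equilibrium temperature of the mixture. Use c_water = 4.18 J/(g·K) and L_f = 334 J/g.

T_f ≈ 32.6 °C

Sum of m c ΔT and latent-heat terms is zero:
melt ice: 139×334 = 46426; meltwater 0→T: 139×4.18×T = 581.02 T; water: 1111.9(T − 91.4)
1692.9 T = 101626 − 46426 = 55200
T ≈ 32.61 °C (positive, so assuming full melt was valid).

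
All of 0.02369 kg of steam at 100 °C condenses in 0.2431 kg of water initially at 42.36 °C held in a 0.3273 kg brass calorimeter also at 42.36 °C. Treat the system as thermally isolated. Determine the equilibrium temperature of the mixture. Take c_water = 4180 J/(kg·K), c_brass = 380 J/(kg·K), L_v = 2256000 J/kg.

Net heat exchanged in the isolated system is zero:
steam→water at 100 °C releases m L_v = 0.02369·2256000 = 53445; condensed water 100 °C→T: 99.02(T − 100); original water: 1016.2(T − 42.36); cup: 124.37(T − 42.36)
1239.6 T = 53445 + 9902.4 + 48313 = 111660
T ≈ 90.08 °C, under the boiling point, so the assumption holds.

T_f ≈ 90.1 °C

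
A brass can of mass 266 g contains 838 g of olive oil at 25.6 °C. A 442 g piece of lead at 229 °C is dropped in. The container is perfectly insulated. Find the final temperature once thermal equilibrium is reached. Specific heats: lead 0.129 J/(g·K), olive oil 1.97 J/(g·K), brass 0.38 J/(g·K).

T_f ≈ 32.0 °C

Conservation of energy gives ΣQ = 0:
442*0.129*(T − 229) + 838*1.97*(T − 25.6) + 266*0.38*(T − 25.6) = 0
57.02(T − 229) + 1650.9(T − 25.6) + 101.08(T − 25.6) = 0
(57.02 + 1650.9 + 101.08) T = 57.02*229 + 1650.9*25.6 + 101.08*25.6
T = 57907 / 1809 = 32 °C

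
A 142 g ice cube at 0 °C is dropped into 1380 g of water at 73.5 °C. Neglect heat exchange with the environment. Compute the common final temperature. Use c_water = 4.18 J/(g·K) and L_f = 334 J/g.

Heat gained plus heat lost sum to zero:
fusion: m_ice L_f = 142·334 = 47428
  warm the meltwater: 593.56 T
  water: 5768.4(T − 73.5)
6362 T = 423977 − 47428 = 376549
T ≈ 59.19 °C — above 0 °C, consistent with complete melting.

T_f ≈ 59.2 °C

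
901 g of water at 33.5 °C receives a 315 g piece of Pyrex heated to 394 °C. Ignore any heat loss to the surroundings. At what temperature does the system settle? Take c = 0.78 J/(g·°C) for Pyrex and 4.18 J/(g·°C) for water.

T_f ≈ 55.6 °C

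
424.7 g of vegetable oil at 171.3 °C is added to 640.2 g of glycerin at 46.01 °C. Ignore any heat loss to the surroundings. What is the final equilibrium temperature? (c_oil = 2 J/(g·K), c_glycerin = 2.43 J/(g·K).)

T_f = Σ m_i c_i T_i / Σ m_i c_i:
T_f = (849.4*171.3 + 1555.7*46.01) / (849.4 + 1555.7)
    = 217079 / 2405.1 ≈ 90.26 °C

T_f ≈ 90.3 °C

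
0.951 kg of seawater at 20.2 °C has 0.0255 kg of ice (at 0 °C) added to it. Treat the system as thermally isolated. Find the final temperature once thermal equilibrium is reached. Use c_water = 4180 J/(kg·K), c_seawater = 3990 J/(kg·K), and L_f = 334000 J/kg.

T_f ≈ 17.5 °C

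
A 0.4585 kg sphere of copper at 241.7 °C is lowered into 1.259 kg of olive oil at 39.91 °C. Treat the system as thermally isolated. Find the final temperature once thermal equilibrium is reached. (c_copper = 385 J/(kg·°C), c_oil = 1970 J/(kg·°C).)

T_f ≈ 53.3 °C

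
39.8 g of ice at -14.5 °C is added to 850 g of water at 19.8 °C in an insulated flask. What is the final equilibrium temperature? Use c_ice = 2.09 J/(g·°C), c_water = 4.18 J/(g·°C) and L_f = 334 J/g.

Energy balance with sensible and latent terms:
ice -14.5→0 °C: 39.8·2.09·14.5 = 1206.1
  fusion: m_ice L_f = 39.8·334 = 13293
  warm the meltwater: 166.36 T
  water: 3553(T − 19.8)
3719.4 T = 70349 − 14499 = 55850
T ≈ 15.02 °C. Since T > 0 °C, the all-ice-melts assumption holds.

T_f ≈ 15.0 °C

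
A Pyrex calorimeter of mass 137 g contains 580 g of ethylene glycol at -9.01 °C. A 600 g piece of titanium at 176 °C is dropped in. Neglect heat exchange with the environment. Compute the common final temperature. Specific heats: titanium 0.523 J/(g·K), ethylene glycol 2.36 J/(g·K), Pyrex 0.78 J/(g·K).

Net heat exchanged in the isolated system is zero:
600×0.523×(T − 176) + 580×2.36×(T − (-9.01)) + 137×0.78×(T − (-9.01)) = 0
313.8(T − 176) + 1368.8(T − (-9.01)) + 106.86(T − (-9.01)) = 0
(313.8 + 1368.8 + 106.86) T = 313.8×176 + 1368.8×(-9.01) + 106.86×(-9.01)
T = 41933 / 1789.5 = 23.4 °C

T_f ≈ 23.4 °C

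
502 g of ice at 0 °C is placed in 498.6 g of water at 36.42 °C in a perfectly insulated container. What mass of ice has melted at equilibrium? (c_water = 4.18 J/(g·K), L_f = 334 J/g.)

m_melted ≈ 227 g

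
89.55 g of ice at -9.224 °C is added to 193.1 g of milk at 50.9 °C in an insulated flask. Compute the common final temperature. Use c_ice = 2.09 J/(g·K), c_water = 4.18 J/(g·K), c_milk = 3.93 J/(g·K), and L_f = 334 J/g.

T_f ≈ 6.2 °C

Net heat exchanged in the isolated system is zero:
warm ice to 0 °C: 89.55·2.09·(0 − (-9.224)) = 1726.4
  fusion: m_ice L_f = 89.55·334 = 29910
  warm the meltwater: 374.32 T
  milk: 758.88(T − 50.9)
1133.2 T = 38627 − 31636 = 6991.1
T ≈ 6.17 °C (positive, so assuming full melt was valid).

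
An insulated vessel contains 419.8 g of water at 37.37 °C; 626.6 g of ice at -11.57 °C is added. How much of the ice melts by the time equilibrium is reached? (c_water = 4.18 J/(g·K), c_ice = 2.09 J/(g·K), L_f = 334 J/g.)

Cooling the water to 0 °C releases 419.8×4.18×37.37 = 65576 J.
Of that, 626.6×2.09×11.57 = 15152 J goes to bring the ice to 0 °C, leaving 50424 J.
Melting all 626.6 g of ice would need 626.6×334 = 209284 J.
50424 J < 209284 J, so only part of the ice melts and the system sits at 0 °C.
Mass melted = 50424/334 ≈ 151 g.

m_melted ≈ 151 g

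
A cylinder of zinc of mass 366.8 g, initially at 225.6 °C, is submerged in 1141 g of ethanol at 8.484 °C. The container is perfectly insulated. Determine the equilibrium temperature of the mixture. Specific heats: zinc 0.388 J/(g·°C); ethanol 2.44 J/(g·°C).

T_f ≈ 19.0 °C

|Q_zinc| = |Q_ethanol|:
366.8×0.388×(225.6 − T) = 1141×2.44×(T − 8.484)
142.32(225.6 − T) = 2784(T − 8.484)
2926.4 T = 55727  ⇒  T ≈ 19.04 °C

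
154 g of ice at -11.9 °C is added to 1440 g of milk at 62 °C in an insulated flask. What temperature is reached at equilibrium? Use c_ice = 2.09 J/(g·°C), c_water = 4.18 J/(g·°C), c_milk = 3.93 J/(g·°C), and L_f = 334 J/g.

Let T be the final temperature. ΣQ_i = 0:
warm ice to 0 °C: 154·2.09·(0 − (-11.9)) = 3830.1
  fusion: m_ice L_f = 154·334 = 51436
  meltwater 0→T: 154·4.18·T = 643.72 T
  milk cools: 1440·3.93·(T − 62) = 5659.2(T − 62)
6302.9 T = 350870 − 55266 = 295604
T ≈ 46.90 °C — above 0 °C, consistent with complete melting.

T_f ≈ 46.9 °C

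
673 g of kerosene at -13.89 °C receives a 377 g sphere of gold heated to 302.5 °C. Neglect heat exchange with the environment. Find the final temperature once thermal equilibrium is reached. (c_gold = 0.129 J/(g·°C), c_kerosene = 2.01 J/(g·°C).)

T_f ≈ -2.9 °C

With ΣQ=0 the equilibrium temperature is the m·c-weighted mean:
T_f = (48.63*302.5 + 1352.7*(-13.89)) / (48.63 + 1352.7)
    = -4077.9 / 1401.4 ≈ -2.91 °C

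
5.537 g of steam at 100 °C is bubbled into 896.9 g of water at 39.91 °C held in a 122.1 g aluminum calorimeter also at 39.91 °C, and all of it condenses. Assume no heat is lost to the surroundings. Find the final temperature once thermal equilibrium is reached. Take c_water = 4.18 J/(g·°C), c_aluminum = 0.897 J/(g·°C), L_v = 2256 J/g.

T_f ≈ 43.5 °C

Conservation of energy gives ΣQ = 0:
steam→water at 100 °C releases m L_v = 5.537·2256 = 12491
  condensate cools 100→T: 5.537·4.18·(T − 100) = 23.14(T − 100)
  original water: 3749(T − 39.91)
  aluminum cup: 122.1·0.897·(T − 39.91) = 109.52(T − 39.91)
3881.7 T = 12491 + 2314.5 + 153995 = 168801
T ≈ 43.49 °C (< 100 °C, so full condensation is consistent).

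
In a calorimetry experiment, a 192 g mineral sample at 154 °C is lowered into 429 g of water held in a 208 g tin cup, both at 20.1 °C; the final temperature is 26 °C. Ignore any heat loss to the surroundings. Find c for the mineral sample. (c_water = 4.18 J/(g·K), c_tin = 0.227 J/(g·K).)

Energy conservation, ΣQ = 0:
192·c·(26 − 154) + 429·4.18·(26 − 20.1) + 208·0.227·(26 − 20.1) = 0
-24576 c = -10859
c = -10859/-24576 ≈ 0.4418 J/(g·K)

c ≈ 0.442 J/(g·K)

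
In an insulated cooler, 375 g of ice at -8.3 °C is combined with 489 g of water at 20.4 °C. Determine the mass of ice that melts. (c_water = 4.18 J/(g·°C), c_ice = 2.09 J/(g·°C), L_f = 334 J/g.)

Water can give up m c ΔT = 489·4.18·20.4 = 41698 J before reaching 0 °C.
Warming the ice to 0 °C takes 375·2.09·8.3 = 6505.1 J, leaving 35193 J for melting.
Fully melting the ice requires m_ice L_f = 375·334 = 125250 J.
That's not enough to melt it all — equilibrium is at 0 °C with ice remaining.
Mass melted = 35193/334 ≈ 105.4 g.

m_melted ≈ 105 g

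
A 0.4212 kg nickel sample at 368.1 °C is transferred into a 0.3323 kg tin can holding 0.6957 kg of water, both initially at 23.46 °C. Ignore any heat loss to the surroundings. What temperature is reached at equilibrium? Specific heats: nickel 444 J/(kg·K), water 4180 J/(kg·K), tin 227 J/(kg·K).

T_f ≈ 43.8 °C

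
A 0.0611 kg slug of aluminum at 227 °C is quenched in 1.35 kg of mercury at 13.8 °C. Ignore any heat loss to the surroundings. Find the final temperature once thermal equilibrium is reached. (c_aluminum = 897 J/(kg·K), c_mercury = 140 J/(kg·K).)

T_f ≈ 61.7 °C

T_f = Σ m_i c_i T_i / Σ m_i c_i:
T_f = (54.81*227 + 189*13.8) / (54.81 + 189)
    = 15049 / 243.81 ≈ 61.73 °C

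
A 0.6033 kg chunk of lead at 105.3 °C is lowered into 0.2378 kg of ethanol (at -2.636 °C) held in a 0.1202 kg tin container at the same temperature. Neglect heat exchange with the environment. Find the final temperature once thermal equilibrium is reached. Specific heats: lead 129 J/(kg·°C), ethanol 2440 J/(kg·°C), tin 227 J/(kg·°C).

Heat gained plus heat lost sum to zero:
0.6033·129·(T − 105.3) + 0.2378·2440·(T − (-2.636)) + 0.1202·227·(T − (-2.636)) = 0
685.34 T = 6593.6
T ≈ 9.62 °C

T_f ≈ 9.6 °C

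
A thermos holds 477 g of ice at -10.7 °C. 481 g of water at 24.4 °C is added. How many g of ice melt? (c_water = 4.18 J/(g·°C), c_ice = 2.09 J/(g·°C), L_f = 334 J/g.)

Water can give up m c ΔT = 481×4.18×24.4 = 49058 J before reaching 0 °C.
Warming the ice to 0 °C takes 477×2.09×10.7 = 10667 J, leaving 38391 J for melting.
To melt every bit of ice: 477×334 = 159318 J.
Since 38391 < 159318 J, not all the ice melts; equilibrium is at 0 °C.
m_melted×334 = 38391  ⇒  m_melted ≈ 114.9 g.

m_melted ≈ 115 g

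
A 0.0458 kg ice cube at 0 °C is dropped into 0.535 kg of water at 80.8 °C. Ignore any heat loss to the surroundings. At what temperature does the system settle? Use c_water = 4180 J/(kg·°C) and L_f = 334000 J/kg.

T_f ≈ 68.1 °C

Sum of m c ΔT and latent-heat terms is zero:
melt ice: 0.0458·334000 = 15297
  warm the meltwater: 191.44 T
  water cools: 0.535·4180·(T − 80.8) = 2236.3(T − 80.8)
2427.7 T = 180693 − 15297 = 165396
T ≈ 68.13 °C — above 0 °C, consistent with complete melting.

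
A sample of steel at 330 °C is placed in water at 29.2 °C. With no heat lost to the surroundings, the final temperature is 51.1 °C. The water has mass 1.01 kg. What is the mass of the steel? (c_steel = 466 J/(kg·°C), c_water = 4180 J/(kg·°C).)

m ≈ 0.711 kg

|Q_steel| = |Q_water|:
m·466·(330 − 51.1) = 1.01·4180·(51.1 − 29.2)
129967 m = 92457  ⇒  m ≈ 0.7114 kg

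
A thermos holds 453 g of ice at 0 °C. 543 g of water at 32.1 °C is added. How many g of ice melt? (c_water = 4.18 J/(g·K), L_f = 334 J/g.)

m_melted ≈ 218 g

Heat available from the water dropping to 0 °C: 543·4.18·32.1 = 72859 J.
To melt every bit of ice: 453·334 = 151302 J.
That's not enough to melt it all — equilibrium is at 0 °C with ice remaining.
m_melt = 72859 / L_f = 218.1 g.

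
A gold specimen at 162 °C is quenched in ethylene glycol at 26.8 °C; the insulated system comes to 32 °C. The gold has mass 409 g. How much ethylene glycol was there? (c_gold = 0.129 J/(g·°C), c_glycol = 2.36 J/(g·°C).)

Let T be the final temperature. ΣQ_i = 0:
409×0.129×(32 − 162) + m×2.36×(32 − 26.8) = 0
12.27 m = 6858.9
m = 6858.9/12.27 ≈ 558.9 g

m ≈ 559 g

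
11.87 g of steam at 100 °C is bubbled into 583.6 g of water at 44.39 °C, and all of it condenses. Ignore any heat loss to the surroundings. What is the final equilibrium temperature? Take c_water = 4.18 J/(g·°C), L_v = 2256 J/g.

T_f ≈ 56.3 °C

Net heat exchanged in the isolated system is zero:
latent heat released on condensation: 11.87·2256 = 26779; condensed water 100 °C→T: 49.62(T − 100); original water: 2439.4(T − 44.39)
2489.1 T = 26779 + 4961.7 + 108287 = 140027
T ≈ 56.26 °C — below 100 °C, confirming all the steam condensed.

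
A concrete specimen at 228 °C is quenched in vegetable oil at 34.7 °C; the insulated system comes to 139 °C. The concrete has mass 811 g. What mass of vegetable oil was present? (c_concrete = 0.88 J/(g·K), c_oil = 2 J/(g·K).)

m ≈ 304 g

Heat gained plus heat lost sum to zero:
811×0.88×(139 − 228) + m×2×(139 − 34.7) = 0
208.6 m = 63518
m = 63518/208.6 ≈ 304.5 g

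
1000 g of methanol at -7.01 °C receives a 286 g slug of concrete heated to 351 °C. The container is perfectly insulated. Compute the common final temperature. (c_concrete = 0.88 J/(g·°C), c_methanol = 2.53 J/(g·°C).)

Heat gained plus heat lost sum to zero:
286·0.88·(T − 351) + 1000·2.53·(T − (-7.01)) = 0
251.68(T − 351) + 2530(T − (-7.01)) = 0
(251.68 + 2530) T = 251.68·351 + 2530·(-7.01)
T = 70604/2781.7 ≈ 25.38 °C

T_f ≈ 25.4 °C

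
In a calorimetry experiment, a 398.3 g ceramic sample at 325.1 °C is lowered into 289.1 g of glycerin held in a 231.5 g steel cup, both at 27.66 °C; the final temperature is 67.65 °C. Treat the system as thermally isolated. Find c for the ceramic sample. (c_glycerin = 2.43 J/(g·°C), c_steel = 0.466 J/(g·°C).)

Net heat exchanged in the isolated system is zero:
398.3·c·(67.65 − 325.1) + 289.1·2.43·(67.65 − 27.66) + 231.5·0.466·(67.65 − 27.66) = 0
-102542 c = -32408
c = -32408/-102542 ≈ 0.316 J/(g·°C)

c ≈ 0.316 J/(g·°C)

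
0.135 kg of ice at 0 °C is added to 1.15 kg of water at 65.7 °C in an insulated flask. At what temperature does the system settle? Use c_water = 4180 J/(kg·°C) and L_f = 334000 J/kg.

Let T be the final temperature. ΣQ_i = 0:
latent heat to melt: 0.135·334000 = 45090; warm the meltwater: 564.3 T; water cools: 1.15·4180·(T − 65.7) = 4807(T − 65.7)
5371.3 T = 315820 − 45090 = 270730
T ≈ 50.40 °C — above 0 °C, consistent with complete melting.

T_f ≈ 50.4 °C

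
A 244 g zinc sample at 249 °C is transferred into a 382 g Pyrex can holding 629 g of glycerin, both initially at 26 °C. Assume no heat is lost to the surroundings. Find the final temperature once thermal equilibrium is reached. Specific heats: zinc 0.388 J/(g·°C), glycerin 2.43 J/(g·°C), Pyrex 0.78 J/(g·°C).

T_f ≈ 37.0 °C

Net heat exchanged in the isolated system is zero:
244·0.388·(T − 249) + 629·2.43·(T − 26) + 382·0.78·(T − 26) = 0
94.67(T − 249) + 1528.5(T − 26) + 297.96(T − 26) = 0
1921.1 T = 71061
T ≈ 36.99 °C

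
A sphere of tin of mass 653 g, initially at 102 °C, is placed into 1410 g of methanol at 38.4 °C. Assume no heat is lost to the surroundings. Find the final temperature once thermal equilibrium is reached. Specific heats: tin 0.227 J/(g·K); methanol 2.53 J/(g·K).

Net heat exchanged in the isolated system is zero:
653·0.227·(T − 102) + 1410·2.53·(T − 38.4) = 0
148.23(T − 102) + 3567.3(T − 38.4) = 0
(148.23 + 3567.3) T = 148.23·102 + 3567.3·38.4
T = 152104 / 3715.5 = 40.9 °C

T_f ≈ 40.9 °C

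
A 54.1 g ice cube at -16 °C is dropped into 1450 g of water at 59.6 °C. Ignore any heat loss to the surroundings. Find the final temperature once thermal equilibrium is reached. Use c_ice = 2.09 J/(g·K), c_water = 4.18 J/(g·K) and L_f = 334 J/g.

Net heat exchanged in the isolated system is zero:
warm ice to 0 °C: 54.1·2.09·(0 − (-16)) = 1809.1; melt ice: 54.1·334 = 18069; meltwater 0→T: 54.1·4.18·T = 226.14 T; water: 6061(T − 59.6)
6287.1 T = 361236 − 19879 = 341357
T ≈ 54.29 °C. Since T > 0 °C, the all-ice-melts assumption holds.

T_f ≈ 54.3 °C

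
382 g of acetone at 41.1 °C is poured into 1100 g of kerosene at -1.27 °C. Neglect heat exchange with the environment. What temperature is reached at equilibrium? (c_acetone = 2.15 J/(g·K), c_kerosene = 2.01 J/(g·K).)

Heat gained plus heat lost sum to zero:
382*2.15*(T − 41.1) + 1100*2.01*(T − (-1.27)) = 0
821.3(T − 41.1) + 2211(T − (-1.27)) = 0
(821.3 + 2211) T = 821.3*41.1 + 2211*(-1.27)
T = 30947/3032.3 ≈ 10.21 °C

T_f ≈ 10.2 °C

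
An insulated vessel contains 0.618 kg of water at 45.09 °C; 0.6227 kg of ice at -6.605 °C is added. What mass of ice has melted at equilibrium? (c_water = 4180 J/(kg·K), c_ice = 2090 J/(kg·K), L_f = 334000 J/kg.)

m_melted ≈ 0.323 kg

Water can give up m c ΔT = 0.618·4180·45.09 = 116478 J before reaching 0 °C.
Warming the ice to 0 °C takes 0.6227·2090·6.605 = 8596 J, leaving 107882 J for melting.
Fully melting the ice requires m_ice L_f = 0.6227·334000 = 207982 J.
That's not enough to melt it all — equilibrium is at 0 °C with ice remaining.
Mass melted = 107882/334000 ≈ 0.323 kg.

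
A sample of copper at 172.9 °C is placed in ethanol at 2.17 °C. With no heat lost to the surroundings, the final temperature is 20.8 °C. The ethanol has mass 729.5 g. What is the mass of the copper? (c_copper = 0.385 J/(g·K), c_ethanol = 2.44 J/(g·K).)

m ≈ 566 g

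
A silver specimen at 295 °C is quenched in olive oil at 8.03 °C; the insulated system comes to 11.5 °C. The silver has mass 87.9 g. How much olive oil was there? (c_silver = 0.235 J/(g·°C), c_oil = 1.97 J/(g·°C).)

m ≈ 857 g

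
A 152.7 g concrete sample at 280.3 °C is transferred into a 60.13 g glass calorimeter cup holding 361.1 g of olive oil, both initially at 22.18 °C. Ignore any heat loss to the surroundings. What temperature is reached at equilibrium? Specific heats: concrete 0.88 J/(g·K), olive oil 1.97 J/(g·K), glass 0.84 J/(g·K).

T_f ≈ 60.9 °C

Energy conservation, ΣQ = 0:
152.7·0.88·(T − 280.3) + 361.1·1.97·(T − 22.18) + 60.13·0.84·(T − 22.18) = 0
134.38(T − 280.3) + 711.37(T − 22.18) + 50.51(T − 22.18) = 0
(134.38 + 711.37 + 50.51) T = 134.38·280.3 + 711.37·22.18 + 50.51·22.18
T = 54564/896.25 ≈ 60.88 °C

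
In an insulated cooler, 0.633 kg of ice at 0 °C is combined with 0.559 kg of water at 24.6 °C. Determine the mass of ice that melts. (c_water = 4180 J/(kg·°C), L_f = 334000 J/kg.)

m_melted ≈ 0.172 kg

Heat available from the water dropping to 0 °C: 0.559·4180·24.6 = 57481 J.
Fully melting the ice requires m_ice L_f = 0.633·334000 = 211422 J.
Since 57481 < 211422 J, not all the ice melts; equilibrium is at 0 °C.
Mass melted = 57481/334000 ≈ 0.1721 kg.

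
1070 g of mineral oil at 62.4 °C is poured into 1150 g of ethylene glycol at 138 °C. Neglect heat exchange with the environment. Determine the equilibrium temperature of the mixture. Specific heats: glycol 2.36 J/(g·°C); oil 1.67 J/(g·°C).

T_f ≈ 108.0 °C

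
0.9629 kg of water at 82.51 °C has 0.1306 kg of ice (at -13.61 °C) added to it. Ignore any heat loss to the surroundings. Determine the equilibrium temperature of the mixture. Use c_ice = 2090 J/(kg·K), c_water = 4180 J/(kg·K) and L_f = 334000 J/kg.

Sum of m c ΔT and latent-heat terms is zero:
ice -13.61→0 °C: 0.1306·2090·13.61 = 3714.9; fusion: m_ice L_f = 0.1306·334000 = 43620; meltwater 0→T: 0.1306·4180·T = 545.91 T; water cools: 0.9629·4180·(T − 82.51) = 4024.9(T − 82.51)
4570.8 T = 332096 − 47335 = 284761
T ≈ 62.30 °C — above 0 °C, consistent with complete melting.

T_f ≈ 62.3 °C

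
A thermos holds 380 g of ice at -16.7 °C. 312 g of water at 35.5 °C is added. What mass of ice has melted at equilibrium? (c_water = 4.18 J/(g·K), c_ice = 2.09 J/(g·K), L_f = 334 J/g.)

m_melted ≈ 98.9 g

Water can give up m c ΔT = 312×4.18×35.5 = 46298 J before reaching 0 °C.
Warming the ice to 0 °C takes 380×2.09×16.7 = 13263 J, leaving 33035 J for melting.
Melting all 380 g of ice would need 380×334 = 126920 J.
33035 J < 126920 J, so only part of the ice melts and the system sits at 0 °C.
m_melted×334 = 33035  ⇒  m_melted ≈ 98.91 g.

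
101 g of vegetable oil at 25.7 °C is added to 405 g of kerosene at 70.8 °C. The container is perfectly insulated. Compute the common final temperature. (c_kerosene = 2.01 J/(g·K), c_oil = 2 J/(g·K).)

With ΣQ=0 the equilibrium temperature is the m·c-weighted mean:
T_f = (814.05*70.8 + 202*25.7) / (814.05 + 202)
    = 62826 / 1016 ≈ 61.83 °C

T_f ≈ 61.8 °C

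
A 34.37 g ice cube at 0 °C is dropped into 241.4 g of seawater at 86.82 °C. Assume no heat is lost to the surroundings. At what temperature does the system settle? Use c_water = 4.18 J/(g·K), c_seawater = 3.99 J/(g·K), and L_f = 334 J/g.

T_f ≈ 65.2 °C

Energy balance with sensible and latent terms:
melt ice: 34.37·334 = 11480; warm the meltwater: 143.67 T; seawater: 963.19(T − 86.82)
1106.9 T = 83624 − 11480 = 72144
T ≈ 65.18 °C (positive, so assuming full melt was valid).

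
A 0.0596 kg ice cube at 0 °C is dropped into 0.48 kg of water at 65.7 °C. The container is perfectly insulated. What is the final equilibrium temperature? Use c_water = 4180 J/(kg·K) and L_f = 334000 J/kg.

T_f ≈ 49.6 °C

Sum of m c ΔT and latent-heat terms is zero:
melt ice: 0.0596·334000 = 19906; warm the meltwater: 249.13 T; water cools: 0.48·4180·(T − 65.7) = 2006.4(T − 65.7)
2255.5 T = 131820 − 19906 = 111914
T ≈ 49.62 °C (positive, so assuming full melt was valid).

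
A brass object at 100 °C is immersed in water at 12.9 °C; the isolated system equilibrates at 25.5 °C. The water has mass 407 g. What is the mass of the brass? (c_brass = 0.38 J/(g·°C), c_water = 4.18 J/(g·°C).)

|Q_brass| = |Q_water|:
m×0.38×(100 − 25.5) = 407×4.18×(25.5 − 12.9)
28.31 m = 21436  ⇒  m ≈ 757.2 g

m ≈ 757 g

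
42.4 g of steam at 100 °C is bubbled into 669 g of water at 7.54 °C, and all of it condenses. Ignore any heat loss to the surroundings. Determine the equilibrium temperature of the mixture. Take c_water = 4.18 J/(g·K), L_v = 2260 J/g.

T_f ≈ 45.3 °C

Setting the total heat transfer to zero:
condense steam: −42.4×2260 = −95824
  condensate cools 100→T: 42.4×4.18×(T − 100) = 177.23(T − 100)
  original water: 2796.4(T − 7.54)
2973.7 T = 95824 + 17723 + 21085 = 134632
T ≈ 45.28 °C, under the boiling point, so the assumption holds.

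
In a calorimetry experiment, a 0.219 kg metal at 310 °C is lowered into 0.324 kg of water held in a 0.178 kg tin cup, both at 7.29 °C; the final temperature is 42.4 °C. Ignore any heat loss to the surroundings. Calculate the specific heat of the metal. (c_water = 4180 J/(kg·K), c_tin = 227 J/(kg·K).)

Setting the total heat transfer to zero:
0.219·c·(42.4 − 310) + 0.324·4180·(42.4 − 7.29) + 0.178·227·(42.4 − 7.29) = 0
-58.6 c = -48969
c = -48969/-58.6 ≈ 835.6 J/(kg·K)

c ≈ 836 J/(kg·K)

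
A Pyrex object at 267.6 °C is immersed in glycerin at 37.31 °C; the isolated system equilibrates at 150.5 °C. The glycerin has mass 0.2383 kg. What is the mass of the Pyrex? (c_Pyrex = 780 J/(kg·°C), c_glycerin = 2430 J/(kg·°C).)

Energy conservation, ΣQ = 0:
m×780×(150.5 − 267.6) + 0.2383×2430×(150.5 − 37.31) = 0
-91338 m = -65545
m = -65545/-91338 ≈ 0.7176 kg

m ≈ 0.718 kg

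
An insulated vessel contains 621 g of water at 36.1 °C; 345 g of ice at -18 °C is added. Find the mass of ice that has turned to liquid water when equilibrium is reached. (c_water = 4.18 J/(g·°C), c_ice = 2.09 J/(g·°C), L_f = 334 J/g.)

Heat available from the water dropping to 0 °C: 621×4.18×36.1 = 93708 J.
Warming the ice to 0 °C takes 345×2.09×18 = 12979 J, leaving 80729 J for melting.
Melting all 345 g of ice would need 345×334 = 115230 J.
80729 J < 115230 J, so only part of the ice melts and the system sits at 0 °C.
Mass melted = 80729/334 ≈ 241.7 g.

m_melted ≈ 242 g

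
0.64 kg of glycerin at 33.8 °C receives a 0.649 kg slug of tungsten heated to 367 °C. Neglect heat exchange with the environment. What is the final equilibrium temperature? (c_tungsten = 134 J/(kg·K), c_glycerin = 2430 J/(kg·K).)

T_f ≈ 51.4 °C

T_f is the heat-capacity-weighted average of the initial temperatures:
T_f = (86.97·367 + 1555.2·33.8) / (86.97 + 1555.2)
    = 84482 / 1642.2 ≈ 51.45 °C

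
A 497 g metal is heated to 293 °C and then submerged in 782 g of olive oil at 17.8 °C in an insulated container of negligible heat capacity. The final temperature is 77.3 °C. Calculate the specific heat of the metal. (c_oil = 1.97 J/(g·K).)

m_s c (T_s − T_f) = m_oil c_oil (T_f − T_0):
497×c×(293 − 77.3) = 782×1.97×(77.3 − 17.8)
107203 c = 91662  ⇒  c ≈ 0.855 J/(g·K)

c ≈ 0.855 J/(g·K)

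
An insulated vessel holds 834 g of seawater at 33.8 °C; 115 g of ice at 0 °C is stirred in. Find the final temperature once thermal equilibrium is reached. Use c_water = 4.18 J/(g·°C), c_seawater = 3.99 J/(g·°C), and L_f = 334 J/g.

T_f ≈ 19.4 °C

Heat gained plus heat lost sum to zero:
melt ice: 115×334 = 38410
  warm the meltwater: 480.7 T
  seawater cools: 834×3.99×(T − 33.8) = 3327.7(T − 33.8)
3808.4 T = 112475 − 38410 = 74065
T ≈ 19.45 °C. Since T > 0 °C, the all-ice-melts assumption holds.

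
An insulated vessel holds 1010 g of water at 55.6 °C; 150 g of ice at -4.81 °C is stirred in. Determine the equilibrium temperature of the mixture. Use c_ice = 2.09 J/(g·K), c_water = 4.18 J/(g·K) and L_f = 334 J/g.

Energy conservation, ΣQ = 0:
warm ice to 0 °C: 150·2.09·(0 − (-4.81)) = 1507.9
  latent heat to melt: 150·334 = 50100
  warm the meltwater: 627 T
  water cools: 1010·4.18·(T − 55.6) = 4221.8(T − 55.6)
4848.8 T = 234732 − 51608 = 183124
T ≈ 37.77 °C (positive, so assuming full melt was valid).

T_f ≈ 37.8 °C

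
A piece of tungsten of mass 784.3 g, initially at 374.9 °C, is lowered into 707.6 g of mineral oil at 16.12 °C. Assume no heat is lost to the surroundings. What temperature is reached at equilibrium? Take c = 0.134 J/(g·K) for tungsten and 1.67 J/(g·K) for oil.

Let T be the final temperature. ΣQ_i = 0:
784.3·0.134·(T − 374.9) + 707.6·1.67·(T − 16.12) = 0
105.1(T − 374.9) + 1181.7(T − 16.12) = 0
1286.8 T = 58449
T = 58449/1286.8 ≈ 45.42 °C

T_f ≈ 45.4 °C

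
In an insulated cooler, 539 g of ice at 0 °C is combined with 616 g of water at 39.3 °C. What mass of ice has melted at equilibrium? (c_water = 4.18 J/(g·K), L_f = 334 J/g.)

Cooling the water to 0 °C releases 616×4.18×39.3 = 101193 J.
Melting all 539 g of ice would need 539×334 = 180026 J.
101193 J < 180026 J, so only part of the ice melts and the system sits at 0 °C.
m_melt = 101193 / L_f = 303 g.

m_melted ≈ 303 g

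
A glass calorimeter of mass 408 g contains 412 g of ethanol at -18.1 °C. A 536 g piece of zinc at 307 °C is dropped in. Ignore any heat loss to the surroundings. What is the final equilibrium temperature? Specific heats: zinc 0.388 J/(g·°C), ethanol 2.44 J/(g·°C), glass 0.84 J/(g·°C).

Taking heat into each body as positive, Σ m c ΔT = 0:
536*0.388*(T − 307) + 412*2.44*(T − (-18.1)) + 408*0.84*(T − (-18.1)) = 0
(207.97 + 1005.3 + 342.72) T = 207.97*307 + 1005.3*(-18.1) + 342.72*(-18.1)
T = 39447/1556 ≈ 25.35 °C

T_f ≈ 25.4 °C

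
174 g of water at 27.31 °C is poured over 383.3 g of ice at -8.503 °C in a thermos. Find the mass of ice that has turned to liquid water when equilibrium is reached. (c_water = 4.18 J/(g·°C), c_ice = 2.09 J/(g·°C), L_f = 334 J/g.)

m_melted ≈ 39.1 g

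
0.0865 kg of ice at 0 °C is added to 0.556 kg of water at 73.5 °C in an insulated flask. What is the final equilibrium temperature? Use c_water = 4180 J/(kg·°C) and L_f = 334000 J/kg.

T_f ≈ 52.8 °C

Energy balance with sensible and latent terms:
melt ice: 0.0865×334000 = 28891
  warm the meltwater: 361.57 T
  water: 2324.1(T − 73.5)
2685.7 T = 170820 − 28891 = 141929
T ≈ 52.85 °C. Since T > 0 °C, the all-ice-melts assumption holds.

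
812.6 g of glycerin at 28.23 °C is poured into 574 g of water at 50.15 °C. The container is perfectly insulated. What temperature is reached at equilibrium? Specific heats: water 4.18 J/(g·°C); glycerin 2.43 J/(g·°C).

T_f ≈ 40.3 °C

Energy conservation, ΣQ = 0:
574*4.18*(T − 50.15) + 812.6*2.43*(T − 28.23) = 0
4373.9 T = 176069
T = 176069 / 4373.9 = 40.3 °C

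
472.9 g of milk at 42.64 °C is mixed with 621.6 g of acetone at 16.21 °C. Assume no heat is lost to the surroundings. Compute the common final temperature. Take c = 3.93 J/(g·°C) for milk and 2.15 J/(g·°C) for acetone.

With ΣQ=0 the equilibrium temperature is the m·c-weighted mean:
T_f = (1858.5·42.64 + 1336.4·16.21) / (1858.5 + 1336.4)
    = 100910 / 3194.9 ≈ 31.58 °C

T_f ≈ 31.6 °C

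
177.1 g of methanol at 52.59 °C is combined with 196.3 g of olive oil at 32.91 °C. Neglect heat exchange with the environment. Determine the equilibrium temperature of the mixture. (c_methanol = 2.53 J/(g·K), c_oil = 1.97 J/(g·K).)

T_f ≈ 43.5 °C

Taking heat into each body as positive, Σ m c ΔT = 0:
177.1×2.53×(T − 52.59) + 196.3×1.97×(T − 32.91) = 0
448.06(T − 52.59) + 386.71(T − 32.91) = 0
(448.06 + 386.71) T = 448.06×52.59 + 386.71×32.91
T ≈ 43.47 °C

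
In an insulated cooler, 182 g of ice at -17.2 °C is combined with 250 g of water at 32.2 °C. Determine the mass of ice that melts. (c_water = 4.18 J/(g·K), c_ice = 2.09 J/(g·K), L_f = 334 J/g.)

Heat available from the water dropping to 0 °C: 250·4.18·32.2 = 33649 J.
Warming the ice to 0 °C takes 182·2.09·17.2 = 6542.5 J, leaving 27106 J for melting.
To melt every bit of ice: 182·334 = 60788 J.
That's not enough to melt it all — equilibrium is at 0 °C with ice remaining.
Mass melted = 27106/334 ≈ 81.16 g.

m_melted ≈ 81.2 g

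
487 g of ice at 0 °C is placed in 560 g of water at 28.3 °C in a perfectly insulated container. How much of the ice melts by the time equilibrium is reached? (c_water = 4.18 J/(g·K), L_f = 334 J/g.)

Water can give up m c ΔT = 560×4.18×28.3 = 66245 J before reaching 0 °C.
Fully melting the ice requires m_ice L_f = 487×334 = 162658 J.
Since 66245 < 162658 J, not all the ice melts; equilibrium is at 0 °C.
Mass melted = 66245/334 ≈ 198.3 g.

m_melted ≈ 198 g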